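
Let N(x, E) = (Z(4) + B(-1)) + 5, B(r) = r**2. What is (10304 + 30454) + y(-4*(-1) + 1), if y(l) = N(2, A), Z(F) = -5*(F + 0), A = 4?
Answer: 40744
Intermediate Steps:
Z(F) = -5*F
N(x, E) = -14 (N(x, E) = (-5*4 + (-1)**2) + 5 = (-20 + 1) + 5 = -19 + 5 = -14)
y(l) = -14
(10304 + 30454) + y(-4*(-1) + 1) = (10304 + 30454) - 14 = 40758 - 14 = 40744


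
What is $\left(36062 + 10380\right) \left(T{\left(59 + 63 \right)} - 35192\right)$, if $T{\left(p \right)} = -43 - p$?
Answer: $-1642049794$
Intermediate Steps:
$\left(36062 + 10380\right) \left(T{\left(59 + 63 \right)} - 35192\right) = \left(36062 + 10380\right) \left(\left(-43 - \left(59 + 63\right)\right) - 35192\right) = 46442 \left(\left(-43 - 122\right) - 35192\right) = 46442 \left(-165 - 35192\right) = 46442 \left(-35357\right) = -1642049794$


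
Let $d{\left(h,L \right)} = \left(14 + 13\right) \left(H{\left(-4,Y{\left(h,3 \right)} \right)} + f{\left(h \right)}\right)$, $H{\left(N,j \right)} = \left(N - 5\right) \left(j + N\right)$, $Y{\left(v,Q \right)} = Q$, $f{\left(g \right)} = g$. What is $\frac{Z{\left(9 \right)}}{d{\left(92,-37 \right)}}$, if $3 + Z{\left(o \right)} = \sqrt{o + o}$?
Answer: $- \frac{1}{909} + \frac{\sqrt{2}}{909} \approx 0.00045568$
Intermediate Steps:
$H{\left(N,j \right)} = \left(-5 + N\right) \left(N + j\right)$
$Z{\left(o \right)} = -3 + \sqrt{2} \sqrt{o}$ ($Z{\left(o \right)} = -3 + \sqrt{o + o} = -3 + \sqrt{2 o} = -3 + \sqrt{2} \sqrt{o}$)
$d{\left(h,L \right)} = 243 + 27 h$ ($d{\left(h,L \right)} = \left(14 + 13\right) \left(\left(\left(-4\right)^{2} - -20 - 15 - 12\right) + h\right) = 27 \left(\left(16 + 20 - 15 - 12\right) + h\right) = 27 \left(9 + h\right) = 243 + 27 h$)
$\frac{Z{\left(9 \right)}}{d{\left(92,-37 \right)}} = \frac{-3 + \sqrt{2} \sqrt{9}}{243 + 27 \cdot 92} = \frac{-3 + \sqrt{2} \cdot 3}{243 + 2484} = \frac{-3 + 3 \sqrt{2}}{2727} = \left(-3 + 3 \sqrt{2}\right) \frac{1}{2727} = - \frac{1}{909} + \frac{\sqrt{2}}{909}$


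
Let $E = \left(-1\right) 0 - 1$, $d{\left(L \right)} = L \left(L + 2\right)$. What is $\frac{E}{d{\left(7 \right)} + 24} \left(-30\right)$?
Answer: $\frac{10}{29} \approx 0.34483$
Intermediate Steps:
$d{\left(L \right)} = L \left(2 + L\right)$
$E = -1$ ($E = 0 - 1 = -1$)
$\frac{E}{d{\left(7 \right)} + 24} \left(-30\right) = - \frac{1}{7 \left(2 + 7\right) + 24} \left(-30\right) = - \frac{1}{7 \cdot 9 + 24} \left(-30\right) = - \frac{1}{63 + 24} \left(-30\right) = - \frac{1}{87} \left(-30\right) = \left(-1\right) \frac{1}{87} \left(-30\right) = \left(- \frac{1}{87}\right) \left(-30\right) = \frac{10}{29}$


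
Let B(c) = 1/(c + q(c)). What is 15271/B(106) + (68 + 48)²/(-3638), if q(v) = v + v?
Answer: 8833381054/1819 ≈ 4.8562e+6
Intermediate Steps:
q(v) = 2*v
B(c) = 1/(3*c) (B(c) = 1/(c + 2*c) = 1/(3*c))
15271/B(106) + (68 + 48)²/(-3638) = 15271/(((⅓)/106)) + (68 + 48)²/(-3638) = 15271/(((⅓)*(1/106))) + 116²*(-1/3638) = 15271/(1/318) + 13456*(-1/3638) = 15271*318 - 6728/1819 = 4856178 - 6728/1819 = 8833381054/1819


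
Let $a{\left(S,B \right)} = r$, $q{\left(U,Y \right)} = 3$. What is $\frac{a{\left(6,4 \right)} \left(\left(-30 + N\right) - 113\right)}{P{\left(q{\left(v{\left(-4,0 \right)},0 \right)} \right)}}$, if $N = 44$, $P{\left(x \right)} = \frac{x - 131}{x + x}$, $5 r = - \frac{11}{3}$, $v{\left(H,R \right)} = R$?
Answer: $- \frac{1089}{320} \approx -3.4031$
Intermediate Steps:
$r = - \frac{11}{15}$ ($r = \frac{\left(-11\right) \frac{1}{3}}{5} = \frac{1}{5} \left(- \frac{11}{3}\right) = - \frac{11}{15} \approx -0.73333$)
$P{\left(x \right)} = \frac{-131 + x}{2 x}$
$a{\left(S,B \right)} = - \frac{11}{15}$
$\frac{a{\left(6,4 \right)} \left(\left(-30 + N\right) - 113\right)}{P{\left(q{\left(v{\left(-4,0 \right)},0 \right)} \right)}} = \frac{\left(- \frac{11}{15}\right) \left(\left(-30 + 44\right) - 113\right)}{\frac{1}{2} \cdot \frac{1}{3} \left(-131 + 3\right)} = \frac{\left(- \frac{11}{15}\right) \left(14 - 113\right)}{\frac{1}{2} \cdot \frac{1}{3} \left(-128\right)} = \frac{\left(- \frac{11}{15}\right) \left(-99\right)}{- \frac{64}{3}} = \frac{363}{5} \left(- \frac{3}{64}\right) = - \frac{1089}{320}$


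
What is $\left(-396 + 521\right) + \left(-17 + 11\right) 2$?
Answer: $113$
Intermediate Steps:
$\left(-396 + 521\right) + \left(-17 + 11\right) 2 = 125 - 12 = 113$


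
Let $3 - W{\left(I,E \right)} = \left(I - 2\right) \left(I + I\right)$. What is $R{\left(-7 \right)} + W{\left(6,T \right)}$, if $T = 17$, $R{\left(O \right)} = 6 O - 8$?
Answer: $-95$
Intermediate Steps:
$R{\left(O \right)} = -8 + 6 O$
$W{\left(I,E \right)} = 3 - 2 I \left(-2 + I\right)$ ($W{\left(I,E \right)} = 3 - \left(I - 2\right) \left(I + I\right) = 3 - \left(-2 + I\right) 2 I = 3 - 2 I \left(-2 + I\right)$)
$R{\left(-7 \right)} + W{\left(6,T \right)} = \left(-8 + 6 \left(-7\right)\right) + \left(3 - 2 \cdot 6^{2} + 4 \cdot 6\right) = \left(-8 - 42\right) + \left(3 - 72 + 24\right) = -50 + \left(3 - 72 + 24\right) = -50 - 45 = -95$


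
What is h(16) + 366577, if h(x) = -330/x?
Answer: 2932451/8 ≈ 3.6656e+5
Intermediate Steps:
h(16) + 366577 = -330/16 + 366577 = -330*1/16 + 366577 = -165/8 + 366577 = 2932451/8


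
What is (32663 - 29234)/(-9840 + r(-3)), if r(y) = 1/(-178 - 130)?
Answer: -1056132/3030721 ≈ -0.34848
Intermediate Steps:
r(y) = -1/308 (r(y) = 1/(-308) = -1/308)
(32663 - 29234)/(-9840 + r(-3)) = (32663 - 29234)/(-9840 - 1/308) = 3429/(-3030721/308) = 3429*(-308/3030721) = -1056132/3030721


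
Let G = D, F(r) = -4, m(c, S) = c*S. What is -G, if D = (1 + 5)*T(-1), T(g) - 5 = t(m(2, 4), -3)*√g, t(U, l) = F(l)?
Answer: -30 + 24*I ≈ -30.0 + 24.0*I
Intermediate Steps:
m(c, S) = S*c
t(U, l) = -4
T(g) = 5 - 4*√g
D = 30 - 24*I (D = (1 + 5)*(5 - 4*I) = 6*(5 - 4*I) = 30 - 24*I ≈ 30.0 - 24.0*I)
G = 30 - 24*I ≈ 30.0 - 24.0*I
-G = -(30 - 24*I) = -30 + 24*I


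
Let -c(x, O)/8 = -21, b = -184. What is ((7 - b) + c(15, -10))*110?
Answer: 39490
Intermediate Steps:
c(x, O) = 168 (c(x, O) = -8*(-21) = 168)
((7 - b) + c(15, -10))*110 = ((7 - 1*(-184)) + 168)*110 = ((7 + 184) + 168)*110 = (191 + 168)*110 = 359*110 = 39490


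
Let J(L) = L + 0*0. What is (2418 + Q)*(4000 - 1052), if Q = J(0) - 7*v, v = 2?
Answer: 7086992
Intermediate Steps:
J(L) = L (J(L) = L + 0 = L)
Q = -14 (Q = 0 - 7*2 = 0 - 14 = -14)
(2418 + Q)*(4000 - 1052) = (2418 - 14)*(4000 - 1052) = 2404*2948 = 7086992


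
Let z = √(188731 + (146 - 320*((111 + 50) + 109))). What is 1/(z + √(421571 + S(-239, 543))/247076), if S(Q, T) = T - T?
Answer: 247076/(√421571 + 247076*√102477) ≈ 0.0031238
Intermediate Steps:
S(Q, T) = 0
z = √102477 (z = √(188731 + (146 - 320*(161 + 109))) = √(188731 + (146 - 320*270)) = √(188731 + (146 - 86400)) = √(188731 - 86254) = √102477 ≈ 320.12)
1/(z + √(421571 + S(-239, 543))/247076) = 1/(√102477 + √(421571 + 0)/247076) = 1/(√102477 + √421571*(1/247076)) = 1/(√102477 + √421571/247076)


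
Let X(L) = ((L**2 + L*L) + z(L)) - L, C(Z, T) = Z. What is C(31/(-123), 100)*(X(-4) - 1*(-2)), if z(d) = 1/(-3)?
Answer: -3503/369 ≈ -9.4932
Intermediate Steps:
z(d) = -1/3
X(L) = -1/3 - L + 2*L**2 (X(L) = ((L**2 + L*L) - 1/3) - L = ((L**2 + L**2) - 1/3) - L = (2*L**2 - 1/3) - L = (-1/3 + 2*L**2) - L = -1/3 - L + 2*L**2)
C(31/(-123), 100)*(X(-4) - 1*(-2)) = (31/(-123))*((-1/3 - 1*(-4) + 2*(-4)**2) - 1*(-2)) = (31*(-1/123))*((-1/3 + 4 + 2*16) + 2) = -31*((-1/3 + 4 + 32) + 2)/123 = -31*(107/3 + 2)/123 = -31/123*113/3 = -3503/369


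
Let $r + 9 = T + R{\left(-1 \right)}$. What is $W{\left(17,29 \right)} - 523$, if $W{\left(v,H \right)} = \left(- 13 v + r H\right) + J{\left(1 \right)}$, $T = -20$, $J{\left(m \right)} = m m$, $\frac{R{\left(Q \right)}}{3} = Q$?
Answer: $-1671$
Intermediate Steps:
$R{\left(Q \right)} = 3 Q$
$J{\left(m \right)} = m^{2}$
$r = -32$ ($r = -9 + \left(-20 + 3 \left(-1\right)\right) = -9 - 23 = -32$)
$W{\left(v,H \right)} = 1 - 32 H - 13 v$ ($W{\left(v,H \right)} = \left(- 13 v - 32 H\right) + 1^{2} = \left(- 32 H - 13 v\right) + 1 = 1 - 32 H - 13 v$)
$W{\left(17,29 \right)} - 523 = \left(1 - 928 - 221\right) - 523 = -1148 - 523 = -1671$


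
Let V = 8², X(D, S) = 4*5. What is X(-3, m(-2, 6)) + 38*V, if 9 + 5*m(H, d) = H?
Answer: 2452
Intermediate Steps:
m(H, d) = -9/5 + H/5
X(D, S) = 20
V = 64
X(-3, m(-2, 6)) + 38*V = 20 + 38*64 = 20 + 2432 = 2452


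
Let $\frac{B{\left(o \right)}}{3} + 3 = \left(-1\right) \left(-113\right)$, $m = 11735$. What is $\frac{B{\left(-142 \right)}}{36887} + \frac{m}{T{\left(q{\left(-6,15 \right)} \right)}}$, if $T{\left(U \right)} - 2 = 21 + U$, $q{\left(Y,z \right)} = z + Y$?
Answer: $\frac{432879505}{1180384} \approx 366.73$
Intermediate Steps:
$B{\left(o \right)} = 330$ ($B{\left(o \right)} = -9 + 3 \left(\left(-1\right) \left(-113\right)\right) = -9 + 3 \cdot 113 = -9 + 339 = 330$)
$q{\left(Y,z \right)} = Y + z$
$T{\left(U \right)} = 23 + U$ ($T{\left(U \right)} = 2 + \left(21 + U\right) = 23 + U$)
$\frac{B{\left(-142 \right)}}{36887} + \frac{m}{T{\left(q{\left(-6,15 \right)} \right)}} = \frac{330}{36887} + \frac{11735}{23 + \left(-6 + 15\right)} = 330 \cdot \frac{1}{36887} + \frac{11735}{23 + 9} = \frac{330}{36887} + \frac{11735}{32} = \frac{432879505}{1180384}$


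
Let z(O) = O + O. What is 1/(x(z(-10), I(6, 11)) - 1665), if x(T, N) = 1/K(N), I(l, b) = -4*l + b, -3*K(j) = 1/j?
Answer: -1/1626 ≈ -0.00061501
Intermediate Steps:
K(j) = -1/(3*j)
I(l, b) = b - 4*l
z(O) = 2*O
x(T, N) = -3*N (x(T, N) = 1/(-1/(3*N)) = -3*N)
1/(x(z(-10), I(6, 11)) - 1665) = 1/(-3*(11 - 4*6) - 1665) = 1/(-3*(11 - 24) - 1665) = 1/(-3*(-13) - 1665) = 1/(39 - 1665) = 1/(-1626) = -1/1626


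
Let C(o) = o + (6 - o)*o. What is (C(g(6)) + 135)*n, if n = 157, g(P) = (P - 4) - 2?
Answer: 21195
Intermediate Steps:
g(P) = -6 + P (g(P) = (-4 + P) - 2 = -6 + P)
C(o) = o + o*(6 - o)
(C(g(6)) + 135)*n = ((-6 + 6)*(7 - (-6 + 6)) + 135)*157 = (0*(7 - 1*0) + 135)*157 = (0*(7 + 0) + 135)*157 = (0*7 + 135)*157 = (0 + 135)*157 = 135*157 = 21195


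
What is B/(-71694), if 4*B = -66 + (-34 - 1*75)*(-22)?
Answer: -583/71694 ≈ -0.0081318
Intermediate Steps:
B = 583 (B = (-66 + (-34 - 1*75)*(-22))/4 = (-66 + (-34 - 75)*(-22))/4 = (-66 - 109*(-22))/4 = (-66 + 2398)/4 = (1/4)*2332 = 583)
B/(-71694) = 583/(-71694) = 583*(-1/71694) = -583/71694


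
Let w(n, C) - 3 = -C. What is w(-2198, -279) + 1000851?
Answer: 1001133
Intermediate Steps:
w(n, C) = 3 - C
w(-2198, -279) + 1000851 = (3 - 1*(-279)) + 1000851 = (3 + 279) + 1000851 = 282 + 1000851 = 1001133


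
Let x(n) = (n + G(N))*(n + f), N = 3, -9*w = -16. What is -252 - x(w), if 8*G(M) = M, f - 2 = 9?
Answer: -181121/648 ≈ -279.51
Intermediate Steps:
w = 16/9 (w = -⅑*(-16) = 16/9 ≈ 1.7778)
f = 11 (f = 2 + 9 = 11)
G(M) = M/8
x(n) = (11 + n)*(3/8 + n) (x(n) = (n + (⅛)*3)*(n + 11) = (n + 3/8)*(11 + n) = (3/8 + n)*(11 + n) = (11 + n)*(3/8 + n))
-252 - x(w) = -252 - (33/8 + (16/9)² + (91/8)*(16/9)) = -252 - (33/8 + 256/81 + 182/9) = -252 - 1*17825/648 = -252 - 17825/648 = -181121/648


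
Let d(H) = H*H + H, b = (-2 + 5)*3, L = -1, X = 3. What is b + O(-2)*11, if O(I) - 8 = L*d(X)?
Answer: -35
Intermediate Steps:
b = 9 (b = 3*3 = 9)
d(H) = H + H² (d(H) = H² + H = H + H²)
O(I) = -4 (O(I) = 8 - 3*(1 + 3) = 8 - 3*4 = 8 - 1*12 = 8 - 12 = -4)
b + O(-2)*11 = 9 - 4*11 = 9 - 44 = -35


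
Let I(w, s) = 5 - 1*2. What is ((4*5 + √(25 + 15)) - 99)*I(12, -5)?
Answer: -237 + 6*√10 ≈ -218.03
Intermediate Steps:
I(w, s) = 3 (I(w, s) = 5 - 2 = 3)
((4*5 + √(25 + 15)) - 99)*I(12, -5) = ((4*5 + √(25 + 15)) - 99)*3 = ((20 + √40) - 99)*3 = ((20 + 2*√10) - 99)*3 = (-79 + 2*√10)*3 = -237 + 6*√10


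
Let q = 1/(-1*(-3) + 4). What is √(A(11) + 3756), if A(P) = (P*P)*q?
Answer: √184891/7 ≈ 61.427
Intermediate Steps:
q = ⅐ (q = 1/(3 + 4) = 1/7 = ⅐ ≈ 0.14286)
A(P) = P²/7 (A(P) = (P*P)*(⅐) = P²*(⅐) = P²/7)
√(A(11) + 3756) = √((⅐)*11² + 3756) = √((⅐)*121 + 3756) = √(121/7 + 3756) = √(26413/7) = √184891/7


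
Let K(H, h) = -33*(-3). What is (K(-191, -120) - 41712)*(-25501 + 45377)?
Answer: -827099988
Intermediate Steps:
K(H, h) = 99
(K(-191, -120) - 41712)*(-25501 + 45377) = (99 - 41712)*(-25501 + 45377) = -41613*19876 = -827099988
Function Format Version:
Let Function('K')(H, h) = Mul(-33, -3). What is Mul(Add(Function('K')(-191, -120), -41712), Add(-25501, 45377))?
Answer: -827099988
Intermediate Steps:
Function('K')(H, h) = 99
Mul(Add(Function('K')(-191, -120), -41712), Add(-25501, 45377)) = Mul(Add(99, -41712), Add(-25501, 45377)) = Mul(-41613, 19876) = -827099988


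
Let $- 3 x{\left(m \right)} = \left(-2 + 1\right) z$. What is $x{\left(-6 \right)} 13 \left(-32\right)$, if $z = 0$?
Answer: $0$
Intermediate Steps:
$x{\left(m \right)} = 0$ ($x{\left(m \right)} = - \frac{\left(-2 + 1\right) 0}{3} = - \frac{\left(-1\right) 0}{3} = \left(- \frac{1}{3}\right) 0 = 0$)
$x{\left(-6 \right)} 13 \left(-32\right) = 0 \cdot 13 \left(-32\right) = 0 \left(-32\right) = 0$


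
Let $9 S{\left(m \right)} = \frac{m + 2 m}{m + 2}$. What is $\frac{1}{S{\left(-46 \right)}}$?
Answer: $\frac{66}{23} \approx 2.8696$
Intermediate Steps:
$S{\left(m \right)} = \frac{m}{3 \left(2 + m\right)}$ ($S{\left(m \right)} = \frac{\left(m + 2 m\right) \frac{1}{m + 2}}{9} = \frac{3 m \frac{1}{2 + m}}{9} = \frac{m}{3 \left(2 + m\right)}$)
$\frac{1}{S{\left(-46 \right)}} = \frac{1}{\frac{1}{3} \left(-46\right) \frac{1}{2 - 46}} = \frac{1}{\frac{1}{3} \left(-46\right) \frac{1}{-44}} = \frac{1}{\frac{1}{3} \left(-46\right) \left(- \frac{1}{44}\right)} = \frac{1}{\frac{23}{66}} = \frac{66}{23}$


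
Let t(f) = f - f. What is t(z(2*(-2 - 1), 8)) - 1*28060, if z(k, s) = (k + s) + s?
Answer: -28060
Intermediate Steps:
z(k, s) = k + 2*s
t(f) = 0
t(z(2*(-2 - 1), 8)) - 1*28060 = 0 - 1*28060 = 0 - 28060 = -28060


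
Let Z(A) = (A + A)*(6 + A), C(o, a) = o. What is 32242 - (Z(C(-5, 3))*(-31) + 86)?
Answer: 31846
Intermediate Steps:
Z(A) = 2*A*(6 + A) (Z(A) = (2*A)*(6 + A) = 2*A*(6 + A))
32242 - (Z(C(-5, 3))*(-31) + 86) = 32242 - ((2*(-5)*(6 - 5))*(-31) + 86) = 32242 - ((2*(-5)*1)*(-31) + 86) = 32242 - (-10*(-31) + 86) = 32242 - (310 + 86) = 32242 - 1*396 = 32242 - 396 = 31846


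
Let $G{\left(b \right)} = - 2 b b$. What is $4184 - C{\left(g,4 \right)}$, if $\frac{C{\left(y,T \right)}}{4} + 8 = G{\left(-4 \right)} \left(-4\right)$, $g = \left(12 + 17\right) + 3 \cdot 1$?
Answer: $3704$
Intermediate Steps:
$G{\left(b \right)} = - 2 b^{2}$
$g = 32$ ($g = 29 + 3 = 32$)
$C{\left(y,T \right)} = 480$ ($C{\left(y,T \right)} = -32 + 4 - 2 \left(-4\right)^{2} \left(-4\right) = -32 + 4 \left(-2\right) 16 \left(-4\right) = -32 + 4 \left(\left(-32\right) \left(-4\right)\right) = -32 + 4 \cdot 128 = -32 + 512 = 480$)
$4184 - C{\left(g,4 \right)} = 4184 - 480 = 3704$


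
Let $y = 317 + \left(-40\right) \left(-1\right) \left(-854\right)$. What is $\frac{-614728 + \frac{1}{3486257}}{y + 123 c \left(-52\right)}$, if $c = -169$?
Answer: $- \frac{2143099793095}{3650393465817} \approx -0.58709$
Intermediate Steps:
$y = -33843$ ($y = 317 + 40 \left(-854\right) = 317 - 34160 = -33843$)
$\frac{-614728 + \frac{1}{3486257}}{y + 123 c \left(-52\right)} = \frac{-614728 + \frac{1}{3486257}}{-33843 + 123 \left(-169\right) \left(-52\right)} = \frac{-614728 + \frac{1}{3486257}}{-33843 - -1080924} = - \frac{2143099793095}{3486257 \left(-33843 + 1080924\right)} = - \frac{2143099793095}{3486257 \cdot 1047081} = \left(- \frac{2143099793095}{3486257}\right) \frac{1}{1047081} = - \frac{2143099793095}{3650393465817}$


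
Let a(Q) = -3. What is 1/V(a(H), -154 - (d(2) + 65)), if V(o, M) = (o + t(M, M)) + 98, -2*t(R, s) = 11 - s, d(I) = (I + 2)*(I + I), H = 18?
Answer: -1/28 ≈ -0.035714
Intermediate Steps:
d(I) = 2*I*(2 + I) (d(I) = (2 + I)*(2*I) = 2*I*(2 + I))
t(R, s) = -11/2 + s/2 (t(R, s) = -(11 - s)/2 = -11/2 + s/2)
V(o, M) = 185/2 + o + M/2 (V(o, M) = (o + (-11/2 + M/2)) + 98 = (-11/2 + o + M/2) + 98 = 185/2 + o + M/2)
1/V(a(H), -154 - (d(2) + 65)) = 1/(185/2 - 3 + (-154 - (2*2*(2 + 2) + 65))/2) = 1/(185/2 - 3 + (-154 - (2*2*4 + 65))/2) = 1/(185/2 - 3 + (-154 - (16 + 65))/2) = 1/(185/2 - 3 + (-154 - 1*81)/2) = 1/(185/2 - 3 + (-154 - 81)/2) = 1/(185/2 - 3 + (½)*(-235)) = 1/(185/2 - 3 - 235/2) = 1/(-28) = -1/28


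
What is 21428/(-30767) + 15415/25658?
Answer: -6866029/71765426 ≈ -0.095673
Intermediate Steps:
21428/(-30767) + 15415/25658 = 21428*(-1/30767) + 15415*(1/25658) = -1948/2797 + 15415/25658 = -6866029/71765426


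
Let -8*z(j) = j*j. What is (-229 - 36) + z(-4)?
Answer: -267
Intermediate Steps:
z(j) = -j²/8 (z(j) = -j*j/8 = -j²/8)
(-229 - 36) + z(-4) = (-229 - 36) - ⅛*(-4)² = -265 - ⅛*16 = -265 - 2 = -267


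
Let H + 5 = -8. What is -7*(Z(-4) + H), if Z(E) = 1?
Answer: 84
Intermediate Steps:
H = -13 (H = -5 - 8 = -13)
-7*(Z(-4) + H) = -7*(1 - 13) = -7*(-12) = 84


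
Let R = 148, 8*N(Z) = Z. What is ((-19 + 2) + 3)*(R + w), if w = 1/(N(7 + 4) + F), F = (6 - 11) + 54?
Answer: -835128/403 ≈ -2072.3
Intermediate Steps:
N(Z) = Z/8
F = 49 (F = -5 + 54 = 49)
w = 8/403 (w = 1/((7 + 4)/8 + 49) = 1/((1/8)*11 + 49) = 1/(11/8 + 49) = 1/(403/8) = 8/403 ≈ 0.019851)
((-19 + 2) + 3)*(R + w) = ((-19 + 2) + 3)*(148 + 8/403) = (-17 + 3)*(59652/403) = -14*59652/403 = -835128/403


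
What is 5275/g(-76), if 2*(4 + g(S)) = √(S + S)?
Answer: -10550/27 - 5275*I*√38/54 ≈ -390.74 - 602.17*I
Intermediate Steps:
g(S) = -4 + √2*√S/2 (g(S) = -4 + √(S + S)/2 = -4 + √(2*S)/2 = -4 + (√2*√S)/2 = -4 + √2*√S/2)
5275/g(-76) = 5275/(-4 + √2*√(-76)/2) = 5275/(-4 + √2*(2*I*√19)/2) = 5275/(-4 + I*√38)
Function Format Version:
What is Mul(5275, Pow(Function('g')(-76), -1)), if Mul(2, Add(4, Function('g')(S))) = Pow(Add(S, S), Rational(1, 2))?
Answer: Add(Rational(-10550, 27), Mul(Rational(-5275, 54), I, Pow(38, Rational(1, 2)))) ≈ Add(-390.74, Mul(-602.17, I))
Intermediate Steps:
Function('g')(S) = Add(-4, Mul(Rational(1, 2), Pow(2, Rational(1, 2)), Pow(S, Rational(1, 2)))) (Function('g')(S) = Add(-4, Mul(Rational(1, 2), Pow(Add(S, S), Rational(1, 2)))) = Add(-4, Mul(Rational(1, 2), Pow(Mul(2, S), Rational(1, 2)))) = Add(-4, Mul(Rational(1, 2), Mul(Pow(2, Rational(1, 2)), Pow(S, Rational(1, 2))))) = Add(-4, Mul(Rational(1, 2), Pow(2, Rational(1, 2)), Pow(S, Rational(1, 2)))))
Mul(5275, Pow(Function('g')(-76), -1)) = Mul(5275, Pow(Add(-4, Mul(Rational(1, 2), Pow(2, Rational(1, 2)), Pow(-76, Rational(1, 2)))), -1)) = Mul(5275, Pow(Add(-4, Mul(Rational(1, 2), Pow(2, Rational(1, 2)), Mul(2, I, Pow(19, Rational(1, 2))))), -1)) = Mul(5275, Pow(Add(-4, Mul(I, Pow(38, Rational(1, 2)))), -1))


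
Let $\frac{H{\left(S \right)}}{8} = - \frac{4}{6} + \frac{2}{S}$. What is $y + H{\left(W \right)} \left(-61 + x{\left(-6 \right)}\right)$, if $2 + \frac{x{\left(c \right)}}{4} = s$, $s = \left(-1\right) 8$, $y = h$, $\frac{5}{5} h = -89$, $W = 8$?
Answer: $\frac{743}{3} \approx 247.67$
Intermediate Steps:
$H{\left(S \right)} = - \frac{16}{3} + \frac{16}{S}$ ($H{\left(S \right)} = 8 \left(- \frac{4}{6} + \frac{2}{S}\right) = 8 \left(\left(-4\right) \frac{1}{6} + \frac{2}{S}\right) = 8 \left(- \frac{2}{3} + \frac{2}{S}\right) = - \frac{16}{3} + \frac{16}{S}$)
$h = -89$
$y = -89$
$s = -8$
$x{\left(c \right)} = -40$ ($x{\left(c \right)} = -8 + 4 \left(-8\right) = -8 - 32 = -40$)
$y + H{\left(W \right)} \left(-61 + x{\left(-6 \right)}\right) = -89 + \left(- \frac{16}{3} + \frac{16}{8}\right) \left(-61 - 40\right) = -89 + \left(- \frac{16}{3} + 16 \cdot \frac{1}{8}\right) \left(-101\right) = -89 + \left(- \frac{16}{3} + 2\right) \left(-101\right) = -89 - - \frac{1010}{3} = -89 + \frac{1010}{3} = \frac{743}{3}$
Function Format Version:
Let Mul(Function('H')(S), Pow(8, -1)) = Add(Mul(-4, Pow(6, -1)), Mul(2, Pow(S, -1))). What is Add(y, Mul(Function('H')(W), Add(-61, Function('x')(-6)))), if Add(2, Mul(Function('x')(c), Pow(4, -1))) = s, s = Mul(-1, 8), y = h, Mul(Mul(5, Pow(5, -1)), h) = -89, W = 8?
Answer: Rational(743, 3) ≈ 247.67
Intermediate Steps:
Function('H')(S) = Add(Rational(-16, 3), Mul(16, Pow(S, -1))) (Function('H')(S) = Mul(8, Add(Mul(-4, Pow(6, -1)), Mul(2, Pow(S, -1)))) = Mul(8, Add(Mul(-4, Rational(1, 6)), Mul(2, Pow(S, -1)))) = Mul(8, Add(Rational(-2, 3), Mul(2, Pow(S, -1)))) = Add(Rational(-16, 3), Mul(16, Pow(S, -1))))
h = -89
y = -89
s = -8
Function('x')(c) = -40 (Function('x')(c) = Add(-8, Mul(4, -8)) = Add(-8, -32) = -40)
Add(y, Mul(Function('H')(W), Add(-61, Function('x')(-6)))) = Add(-89, Mul(Add(Rational(-16, 3), Mul(16, Pow(8, -1))), Add(-61, -40))) = Add(-89, Mul(Add(Rational(-16, 3), Mul(16, Rational(1, 8))), -101)) = Add(-89, Mul(Add(Rational(-16, 3), 2), -101)) = Add(-89, Mul(Rational(-10, 3), -101)) = Add(-89, Rational(1010, 3)) = Rational(743, 3)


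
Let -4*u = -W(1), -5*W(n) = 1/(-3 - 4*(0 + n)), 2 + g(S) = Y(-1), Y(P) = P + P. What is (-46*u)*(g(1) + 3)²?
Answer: -23/70 ≈ -0.32857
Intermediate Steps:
Y(P) = 2*P
g(S) = -4 (g(S) = -2 + 2*(-1) = -2 - 2 = -4)
W(n) = -1/(5*(-3 - 4*n)) (W(n) = -1/(5*(-3 - 4*(0 + n))) = -1/(5*(-3 - 4*n)))
u = 1/140 (u = -(-1)*1/(5*(3 + 4*1))/4 = -(-1)*1/(5*(3 + 4))/4 = -(-1)*(⅕)/7/4 = -(-1)*(⅕)*(⅐)/4 = -(-1)/(4*35) = -¼*(-1/35) = 1/140 ≈ 0.0071429)
(-46*u)*(g(1) + 3)² = (-46*1/140)*(-4 + 3)² = -23/70*(-1)² = -23/70*1 = -23/70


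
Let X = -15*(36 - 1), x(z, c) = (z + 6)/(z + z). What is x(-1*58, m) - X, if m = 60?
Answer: 15238/29 ≈ 525.45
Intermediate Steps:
x(z, c) = (6 + z)/(2*z) (x(z, c) = (6 + z)/((2*z)) = (6 + z)*(1/(2*z)) = (6 + z)/(2*z))
X = -525 (X = -15*35 = -525)
x(-1*58, m) - X = (6 - 1*58)/(2*((-1*58))) - 1*(-525) = (½)*(6 - 58)/(-58) + 525 = (½)*(-1/58)*(-52) + 525 = 13/29 + 525 = 15238/29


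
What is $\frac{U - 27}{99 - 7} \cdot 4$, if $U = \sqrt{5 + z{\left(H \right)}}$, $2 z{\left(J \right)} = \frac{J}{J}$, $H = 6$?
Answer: $- \frac{27}{23} + \frac{\sqrt{22}}{46} \approx -1.0719$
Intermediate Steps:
$z{\left(J \right)} = \frac{1}{2}$ ($z{\left(J \right)} = \frac{J \frac{1}{J}}{2} = \frac{1}{2} \cdot 1 = \frac{1}{2}$)
$U = \frac{\sqrt{22}}{2}$ ($U = \sqrt{5 + \frac{1}{2}} = \sqrt{\frac{11}{2}} = \frac{\sqrt{22}}{2} \approx 2.3452$)
$\frac{U - 27}{99 - 7} \cdot 4 = \frac{\frac{\sqrt{22}}{2} - 27}{99 - 7} \cdot 4 = \frac{\frac{\sqrt{22}}{2} - 27}{92} \cdot 4 = \left(-27 + \frac{\sqrt{22}}{2}\right) \frac{1}{92} \cdot 4 = \left(- \frac{27}{92} + \frac{\sqrt{22}}{184}\right) 4 = - \frac{27}{23} + \frac{\sqrt{22}}{46}$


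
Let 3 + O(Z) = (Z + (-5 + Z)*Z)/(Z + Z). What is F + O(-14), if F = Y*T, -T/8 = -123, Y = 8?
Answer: 7860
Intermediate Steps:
T = 984 (T = -8*(-123) = 984)
F = 7872 (F = 8*984 = 7872)
O(Z) = -3 + (Z + Z*(-5 + Z))/(2*Z) (O(Z) = -3 + (Z + (-5 + Z)*Z)/(Z + Z) = -3 + (Z + Z*(-5 + Z))/((2*Z)) = -3 + (Z + Z*(-5 + Z))*(1/(2*Z)) = -3 + (Z + Z*(-5 + Z))/(2*Z))
F + O(-14) = 7872 + (-5 + (½)*(-14)) = 7872 + (-5 - 7) = 7872 - 12 = 7860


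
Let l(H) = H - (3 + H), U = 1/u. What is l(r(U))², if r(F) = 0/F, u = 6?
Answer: 9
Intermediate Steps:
U = ⅙ (U = 1/6 = ⅙ ≈ 0.16667)
r(F) = 0
l(H) = -3 (l(H) = H + (-3 - H) = -3)
l(r(U))² = (-3)² = 9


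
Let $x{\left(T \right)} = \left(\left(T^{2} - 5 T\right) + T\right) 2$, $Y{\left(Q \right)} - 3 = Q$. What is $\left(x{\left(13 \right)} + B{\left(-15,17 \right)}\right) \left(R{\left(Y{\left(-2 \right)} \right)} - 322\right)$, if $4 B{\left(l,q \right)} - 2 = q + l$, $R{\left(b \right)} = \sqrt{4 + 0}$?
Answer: $-75200$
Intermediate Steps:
$Y{\left(Q \right)} = 3 + Q$
$R{\left(b \right)} = 2$ ($R{\left(b \right)} = \sqrt{4} = 2$)
$B{\left(l,q \right)} = \frac{1}{2} + \frac{l}{4} + \frac{q}{4}$ ($B{\left(l,q \right)} = \frac{1}{2} + \frac{q + l}{4} = \frac{1}{2} + \frac{l + q}{4} = \frac{1}{2} + \left(\frac{l}{4} + \frac{q}{4}\right) = \frac{1}{2} + \frac{l}{4} + \frac{q}{4}$)
$x{\left(T \right)} = - 8 T + 2 T^{2}$ ($x{\left(T \right)} = \left(T^{2} - 4 T\right) 2 = - 8 T + 2 T^{2}$)
$\left(x{\left(13 \right)} + B{\left(-15,17 \right)}\right) \left(R{\left(Y{\left(-2 \right)} \right)} - 322\right) = \left(2 \cdot 13 \left(-4 + 13\right) + \left(\frac{1}{2} + \frac{1}{4} \left(-15\right) + \frac{1}{4} \cdot 17\right)\right) \left(2 - 322\right) = \left(2 \cdot 13 \cdot 9 + \left(\frac{1}{2} - \frac{15}{4} + \frac{17}{4}\right)\right) \left(-320\right) = \left(234 + 1\right) \left(-320\right) = 235 \left(-320\right) = -75200$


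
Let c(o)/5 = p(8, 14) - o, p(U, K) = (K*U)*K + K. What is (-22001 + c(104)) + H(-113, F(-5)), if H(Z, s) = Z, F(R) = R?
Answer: -14724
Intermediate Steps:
p(U, K) = K + U*K**2 (p(U, K) = U*K**2 + K = K + U*K**2)
c(o) = 7910 - 5*o (c(o) = 5*(14*(1 + 14*8) - o) = 5*(14*(1 + 112) - o) = 5*(14*113 - o) = 5*(1582 - o) = 7910 - 5*o)
(-22001 + c(104)) + H(-113, F(-5)) = (-22001 + (7910 - 5*104)) - 113 = (-22001 + (7910 - 520)) - 113 = (-22001 + 7390) - 113 = -14611 - 113 = -14724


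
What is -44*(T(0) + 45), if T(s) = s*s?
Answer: -1980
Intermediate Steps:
T(s) = s²
-44*(T(0) + 45) = -44*(0² + 45) = -44*(0 + 45) = -44*45 = -1980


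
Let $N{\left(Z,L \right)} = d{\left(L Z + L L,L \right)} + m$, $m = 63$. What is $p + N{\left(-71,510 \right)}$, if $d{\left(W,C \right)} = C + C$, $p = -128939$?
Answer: $-127856$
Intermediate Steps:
$d{\left(W,C \right)} = 2 C$
$N{\left(Z,L \right)} = 63 + 2 L$ ($N{\left(Z,L \right)} = 2 L + 63 = 63 + 2 L$)
$p + N{\left(-71,510 \right)} = -128939 + \left(63 + 2 \cdot 510\right) = -128939 + \left(63 + 1020\right) = -128939 + 1083 = -127856$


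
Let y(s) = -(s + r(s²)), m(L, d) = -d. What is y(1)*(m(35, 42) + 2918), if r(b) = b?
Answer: -5752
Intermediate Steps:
y(s) = -s - s² (y(s) = -(s + s²) = -s - s²)
y(1)*(m(35, 42) + 2918) = (1*(-1 - 1*1))*(-1*42 + 2918) = (1*(-1 - 1))*(-42 + 2918) = (1*(-2))*2876 = -2*2876 = -5752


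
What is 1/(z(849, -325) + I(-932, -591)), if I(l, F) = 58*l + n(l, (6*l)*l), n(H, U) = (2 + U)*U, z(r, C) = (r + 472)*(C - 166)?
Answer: 1/27162285242357 ≈ 3.6816e-14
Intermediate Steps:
z(r, C) = (-166 + C)*(472 + r) (z(r, C) = (472 + r)*(-166 + C) = (-166 + C)*(472 + r))
n(H, U) = U*(2 + U)
I(l, F) = 58*l + 6*l²*(2 + 6*l²) (I(l, F) = 58*l + ((6*l)*l)*(2 + (6*l)*l) = 58*l + (6*l²)*(2 + 6*l²) = 58*l + 6*l²*(2 + 6*l²))
1/(z(849, -325) + I(-932, -591)) = 1/((-78352 - 166*849 + 472*(-325) - 325*849) + 2*(-932)*(29 + 6*(-932) + 18*(-932)³)) = 1/((-78352 - 140934 - 153400 - 275925) + 2*(-932)*(29 - 5592 + 18*(-809557568))) = 1/(-648611 + 2*(-932)*(29 - 5592 - 14572036224)) = 1/(-648611 + 2*(-932)*(-14572041787)) = 1/(-648611 + 27162285890968) = 1/27162285242357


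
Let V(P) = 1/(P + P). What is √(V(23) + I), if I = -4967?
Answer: I*√10510126/46 ≈ 70.477*I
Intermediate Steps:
V(P) = 1/(2*P)
√(V(23) + I) = √((½)/23 - 4967) = √((½)*(1/23) - 4967) = √(1/46 - 4967) = √(-228481/46) = I*√10510126/46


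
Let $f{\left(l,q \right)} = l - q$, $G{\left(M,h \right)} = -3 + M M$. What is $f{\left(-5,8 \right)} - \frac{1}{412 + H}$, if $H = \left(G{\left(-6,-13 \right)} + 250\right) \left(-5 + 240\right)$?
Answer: $- \frac{869922}{66917} \approx -13.0$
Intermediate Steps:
$G{\left(M,h \right)} = -3 + M^{2}$
$H = 66505$ ($H = \left(\left(-3 + \left(-6\right)^{2}\right) + 250\right) \left(-5 + 240\right) = \left(\left(-3 + 36\right) + 250\right) 235 = \left(33 + 250\right) 235 = 283 \cdot 235 = 66505$)
$f{\left(-5,8 \right)} - \frac{1}{412 + H} = \left(-5 - 8\right) - \frac{1}{412 + 66505} = \left(-5 - 8\right) - \frac{1}{66917} = -13 - \frac{1}{66917} = - \frac{869922}{66917}$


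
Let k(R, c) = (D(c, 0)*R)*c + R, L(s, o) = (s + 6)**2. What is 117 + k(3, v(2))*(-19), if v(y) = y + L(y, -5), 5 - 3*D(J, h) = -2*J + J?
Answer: -88974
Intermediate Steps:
L(s, o) = (6 + s)**2
D(J, h) = 5/3 + J/3 (D(J, h) = 5/3 - (-2*J + J)/3 = 5/3 - (-1)*J/3 = 5/3 + J/3)
v(y) = y + (6 + y)**2
k(R, c) = R + R*c*(5/3 + c/3) (k(R, c) = ((5/3 + c/3)*R)*c + R = (R*(5/3 + c/3))*c + R = R*c*(5/3 + c/3) + R = R + R*c*(5/3 + c/3))
117 + k(3, v(2))*(-19) = 117 + ((1/3)*3*(3 + (2 + (6 + 2)**2)*(5 + (2 + (6 + 2)**2))))*(-19) = 117 + ((1/3)*3*(3 + (2 + 8**2)*(5 + (2 + 8**2))))*(-19) = 117 + ((1/3)*3*(3 + (2 + 64)*(5 + (2 + 64))))*(-19) = 117 + ((1/3)*3*(3 + 66*(5 + 66)))*(-19) = 117 + ((1/3)*3*(3 + 66*71))*(-19) = 117 + ((1/3)*3*(3 + 4686))*(-19) = 117 + ((1/3)*3*4689)*(-19) = 117 + 4689*(-19) = 117 - 89091 = -88974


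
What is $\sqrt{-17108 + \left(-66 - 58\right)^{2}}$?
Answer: $2 i \sqrt{433} \approx 41.617 i$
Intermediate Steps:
$\sqrt{-17108 + \left(-66 - 58\right)^{2}} = \sqrt{-17108 + \left(-124\right)^{2}} = \sqrt{-17108 + 15376} = \sqrt{-1732} = 2 i \sqrt{433}$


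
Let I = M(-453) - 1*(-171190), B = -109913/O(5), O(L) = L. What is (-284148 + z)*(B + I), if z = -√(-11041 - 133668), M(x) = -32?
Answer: -211939457796/5 - 745877*I*√144709/5 ≈ -4.2388e+10 - 5.6747e+7*I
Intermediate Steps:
B = -109913/5 ≈ -21983.
I = 171158 (I = -32 - 1*(-171190) = -32 + 171190 = 171158)
z = -I*√144709 (z = -√(-144709) = -I*√144709 ≈ -380.41*I)
(-284148 + z)*(B + I) = (-284148 - I*√144709)*(-109913/5 + 171158) = (-284148 - I*√144709)*(745877/5) = -211939457796/5 - 745877*I*√144709/5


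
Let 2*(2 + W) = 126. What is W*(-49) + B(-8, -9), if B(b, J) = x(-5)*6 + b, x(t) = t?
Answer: -3027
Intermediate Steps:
W = 61 (W = -2 + (½)*126 = -2 + 63 = 61)
B(b, J) = -30 + b (B(b, J) = -5*6 + b = -30 + b)
W*(-49) + B(-8, -9) = 61*(-49) + (-30 - 8) = -2989 - 38 = -3027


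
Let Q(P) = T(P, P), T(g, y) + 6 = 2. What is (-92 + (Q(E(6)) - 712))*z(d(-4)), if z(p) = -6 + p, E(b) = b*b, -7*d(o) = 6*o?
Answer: 14544/7 ≈ 2077.7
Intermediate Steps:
T(g, y) = -4 (T(g, y) = -6 + 2 = -4)
d(o) = -6*o/7
E(b) = b**2
Q(P) = -4
(-92 + (Q(E(6)) - 712))*z(d(-4)) = (-92 + (-4 - 712))*(-6 - 6/7*(-4)) = (-92 - 716)*(-6 + 24/7) = -808*(-18/7) = 14544/7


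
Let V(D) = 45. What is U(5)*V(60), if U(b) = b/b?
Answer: 45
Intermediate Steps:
U(b) = 1
U(5)*V(60) = 1*45 = 45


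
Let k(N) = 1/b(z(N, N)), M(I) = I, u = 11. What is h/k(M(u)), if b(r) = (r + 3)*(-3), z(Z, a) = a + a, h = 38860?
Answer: -2914500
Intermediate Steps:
z(Z, a) = 2*a
b(r) = -9 - 3*r (b(r) = (3 + r)*(-3) = -9 - 3*r)
k(N) = 1/(-9 - 6*N)
h/k(M(u)) = 38860/((-1/(9 + 6*11))) = 38860/((-1/(9 + 66))) = 38860/((-1/75)) = 38860/((-1*1/75)) = 38860/(-1/75) = 38860*(-75) = -2914500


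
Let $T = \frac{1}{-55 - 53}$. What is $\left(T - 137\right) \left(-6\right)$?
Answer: $\frac{14797}{18} \approx 822.06$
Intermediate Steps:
$T = - \frac{1}{108}$ ($T = \frac{1}{-108} = - \frac{1}{108} \approx -0.0092593$)
$\left(T - 137\right) \left(-6\right) = \left(- \frac{1}{108} - 137\right) \left(-6\right) = \left(- \frac{14797}{108}\right) \left(-6\right) = \frac{14797}{18}$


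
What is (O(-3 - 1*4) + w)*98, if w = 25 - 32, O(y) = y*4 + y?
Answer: -4116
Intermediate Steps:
O(y) = 5*y (O(y) = 4*y + y = 5*y)
w = -7
(O(-3 - 1*4) + w)*98 = (5*(-3 - 1*4) - 7)*98 = (5*(-3 - 4) - 7)*98 = (5*(-7) - 7)*98 = (-35 - 7)*98 = -42*98 = -4116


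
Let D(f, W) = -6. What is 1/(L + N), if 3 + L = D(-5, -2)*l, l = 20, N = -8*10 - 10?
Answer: -1/213 ≈ -0.0046948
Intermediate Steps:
N = -90 (N = -80 - 10 = -90)
L = -123 (L = -3 - 6*20 = -3 - 120 = -123)
1/(L + N) = 1/(-123 - 90) = 1/(-213) = -1/213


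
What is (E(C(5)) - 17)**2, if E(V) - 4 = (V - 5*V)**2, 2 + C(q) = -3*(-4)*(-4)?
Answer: 1598960169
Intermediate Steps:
C(q) = -50 (C(q) = -2 - 3*(-4)*(-4) = -2 + 12*(-4) = -2 - 48 = -50)
E(V) = 4 + 16*V**2 (E(V) = 4 + (V - 5*V)**2 = 4 + (-4*V)**2 = 4 + 16*V**2)
(E(C(5)) - 17)**2 = ((4 + 16*(-50)**2) - 17)**2 = ((4 + 16*2500) - 17)**2 = ((4 + 40000) - 17)**2 = (40004 - 17)**2 = 39987**2 = 1598960169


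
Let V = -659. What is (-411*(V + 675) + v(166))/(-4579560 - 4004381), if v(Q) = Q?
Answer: 6410/8583941 ≈ 0.00074674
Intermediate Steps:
(-411*(V + 675) + v(166))/(-4579560 - 4004381) = (-411*(-659 + 675) + 166)/(-4579560 - 4004381) = (-411*16 + 166)/(-8583941) = (-6576 + 166)*(-1/8583941) = -6410*(-1/8583941) = 6410/8583941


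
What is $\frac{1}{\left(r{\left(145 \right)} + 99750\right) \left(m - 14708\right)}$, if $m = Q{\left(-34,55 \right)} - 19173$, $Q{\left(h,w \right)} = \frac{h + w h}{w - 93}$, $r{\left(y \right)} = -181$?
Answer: $- \frac{19}{64001658803} \approx -2.9687 \cdot 10^{-10}$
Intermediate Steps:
$Q{\left(h,w \right)} = \frac{h + h w}{-93 + w}$
$m = - \frac{363335}{19}$ ($m = - \frac{34 \left(1 + 55\right)}{-93 + 55} - 19173 = \left(-34\right) \frac{1}{-38} \cdot 56 - 19173 = \left(-34\right) \left(- \frac{1}{38}\right) 56 - 19173 = \frac{952}{19} - 19173 = - \frac{363335}{19} \approx -19123.0$)
$\frac{1}{\left(r{\left(145 \right)} + 99750\right) \left(m - 14708\right)} = \frac{1}{\left(-181 + 99750\right) \left(- \frac{363335}{19} - 14708\right)} = \frac{1}{99569 \left(- \frac{363335}{19} - 14708\right)} = \frac{1}{99569 \left(- \frac{642787}{19}\right)} = \frac{1}{99569} \left(- \frac{19}{642787}\right) = - \frac{19}{64001658803}$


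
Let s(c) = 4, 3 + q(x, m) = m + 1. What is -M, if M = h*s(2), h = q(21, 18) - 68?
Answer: 208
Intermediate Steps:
q(x, m) = -2 + m (q(x, m) = -3 + (m + 1) = -3 + (1 + m) = -2 + m)
h = -52 (h = (-2 + 18) - 68 = 16 - 68 = -52)
M = -208 (M = -52*4 = -208)
-M = -1*(-208) = 208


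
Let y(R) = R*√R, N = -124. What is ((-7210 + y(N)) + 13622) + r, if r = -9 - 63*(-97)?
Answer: 12514 - 248*I*√31 ≈ 12514.0 - 1380.8*I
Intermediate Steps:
y(R) = R^(3/2)
r = 6102 (r = -9 + 6111 = 6102)
((-7210 + y(N)) + 13622) + r = ((-7210 + (-124)^(3/2)) + 13622) + 6102 = ((-7210 - 248*I*√31) + 13622) + 6102 = (6412 - 248*I*√31) + 6102 = 12514 - 248*I*√31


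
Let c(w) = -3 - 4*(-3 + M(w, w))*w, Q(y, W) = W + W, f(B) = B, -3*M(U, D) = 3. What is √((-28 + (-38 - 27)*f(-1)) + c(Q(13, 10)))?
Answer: √354 ≈ 18.815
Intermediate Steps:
M(U, D) = -1 (M(U, D) = -⅓*3 = -1)
Q(y, W) = 2*W
c(w) = -3 + 16*w (c(w) = -3 - 4*(-3 - 1)*w = -3 - (-16)*w = -3 + 16*w)
√((-28 + (-38 - 27)*f(-1)) + c(Q(13, 10))) = √((-28 + (-38 - 27)*(-1)) + (-3 + 16*(2*10))) = √((-28 - 65*(-1)) + (-3 + 16*20)) = √((-28 + 65) + (-3 + 320)) = √(37 + 317) = √354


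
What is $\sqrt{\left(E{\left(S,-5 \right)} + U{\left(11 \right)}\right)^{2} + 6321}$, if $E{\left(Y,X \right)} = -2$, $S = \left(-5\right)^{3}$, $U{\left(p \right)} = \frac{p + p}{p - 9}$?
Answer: $\sqrt{6402} \approx 80.012$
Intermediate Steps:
$U{\left(p \right)} = \frac{2 p}{-9 + p}$
$S = -125$
$\sqrt{\left(E{\left(S,-5 \right)} + U{\left(11 \right)}\right)^{2} + 6321} = \sqrt{\left(-2 + 2 \cdot 11 \frac{1}{-9 + 11}\right)^{2} + 6321} = \sqrt{\left(-2 + 2 \cdot 11 \cdot \frac{1}{2}\right)^{2} + 6321} = \sqrt{\left(-2 + 11\right)^{2} + 6321} = \sqrt{9^{2} + 6321} = \sqrt{81 + 6321} = \sqrt{6402}$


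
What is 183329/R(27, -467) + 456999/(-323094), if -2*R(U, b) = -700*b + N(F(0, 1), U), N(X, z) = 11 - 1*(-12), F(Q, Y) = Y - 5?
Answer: -89289494643/35208953254 ≈ -2.5360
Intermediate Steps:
F(Q, Y) = -5 + Y
N(X, z) = 23 (N(X, z) = 11 + 12 = 23)
R(U, b) = -23/2 + 350*b (R(U, b) = -(-700*b + 23)/2 = -(23 - 700*b)/2 = -23/2 + 350*b)
183329/R(27, -467) + 456999/(-323094) = 183329/(-23/2 + 350*(-467)) + 456999/(-323094) = 183329/(-23/2 - 163450) + 456999*(-1/323094) = 183329/(-326923/2) - 152333/107698 = 183329*(-2/326923) - 152333/107698 = -366658/326923 - 152333/107698 = -89289494643/35208953254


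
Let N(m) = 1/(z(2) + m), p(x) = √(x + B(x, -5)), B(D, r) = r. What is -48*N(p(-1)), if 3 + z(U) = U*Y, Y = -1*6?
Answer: 240/77 + 16*I*√6/77 ≈ 3.1169 + 0.50898*I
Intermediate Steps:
Y = -6
z(U) = -3 - 6*U (z(U) = -3 + U*(-6) = -3 - 6*U)
p(x) = √(-5 + x) (p(x) = √(x - 5) = √(-5 + x))
N(m) = 1/(-15 + m) (N(m) = 1/((-3 - 6*2) + m) = 1/((-3 - 12) + m) = 1/(-15 + m))
-48*N(p(-1)) = -48/(-15 + √(-5 - 1)) = -48/(-15 + √(-6)) = -48/(-15 + I*√6)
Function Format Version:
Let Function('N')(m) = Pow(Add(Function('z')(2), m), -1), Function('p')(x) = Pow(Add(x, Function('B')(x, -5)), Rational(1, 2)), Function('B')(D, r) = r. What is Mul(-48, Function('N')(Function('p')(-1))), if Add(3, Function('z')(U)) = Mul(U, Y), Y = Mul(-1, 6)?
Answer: Add(Rational(240, 77), Mul(Rational(16, 77), I, Pow(6, Rational(1, 2)))) ≈ Add(3.1169, Mul(0.50898, I))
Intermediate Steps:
Y = -6
Function('z')(U) = Add(-3, Mul(-6, U)) (Function('z')(U) = Add(-3, Mul(U, -6)) = Add(-3, Mul(-6, U)))
Function('p')(x) = Pow(Add(-5, x), Rational(1, 2)) (Function('p')(x) = Pow(Add(x, -5), Rational(1, 2)) = Pow(Add(-5, x), Rational(1, 2)))
Function('N')(m) = Pow(Add(-15, m), -1) (Function('N')(m) = Pow(Add(Add(-3, Mul(-6, 2)), m), -1) = Pow(Add(Add(-3, -12), m), -1) = Pow(Add(-15, m), -1))
Mul(-48, Function('N')(Function('p')(-1))) = Mul(-48, Pow(Add(-15, Pow(Add(-5, -1), Rational(1, 2))), -1)) = Mul(-48, Pow(Add(-15, Pow(-6, Rational(1, 2))), -1)) = Mul(-48, Pow(Add(-15, Mul(I, Pow(6, Rational(1, 2)))), -1))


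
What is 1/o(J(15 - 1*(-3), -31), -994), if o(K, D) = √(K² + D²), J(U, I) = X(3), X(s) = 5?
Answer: √988061/988061 ≈ 0.0010060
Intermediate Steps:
J(U, I) = 5
o(K, D) = √(D² + K²)
1/o(J(15 - 1*(-3), -31), -994) = 1/(√((-994)² + 5²)) = 1/(√(988036 + 25)) = 1/(√988061) = √988061/988061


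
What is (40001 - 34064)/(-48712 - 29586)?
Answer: -5937/78298 ≈ -0.075826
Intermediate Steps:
(40001 - 34064)/(-48712 - 29586) = 5937/(-78298) = 5937*(-1/78298) = -5937/78298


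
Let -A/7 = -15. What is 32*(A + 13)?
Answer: 3776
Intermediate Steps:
A = 105 (A = -7*(-15) = 105)
32*(A + 13) = 32*(105 + 13) = 32*118 = 3776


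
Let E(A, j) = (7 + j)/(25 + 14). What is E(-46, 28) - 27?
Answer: -1018/39 ≈ -26.103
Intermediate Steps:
E(A, j) = 7/39 + j/39 (E(A, j) = (7 + j)/39 = (7 + j)*(1/39) = 7/39 + j/39)
E(-46, 28) - 27 = (7/39 + (1/39)*28) - 27 = (7/39 + 28/39) - 27 = 35/39 - 27 = -1018/39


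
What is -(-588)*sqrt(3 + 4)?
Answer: 588*sqrt(7) ≈ 1555.7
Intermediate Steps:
-(-588)*sqrt(3 + 4) = -(-588)*sqrt(7) = 588*sqrt(7)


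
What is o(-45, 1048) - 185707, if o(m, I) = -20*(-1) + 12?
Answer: -185675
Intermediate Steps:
o(m, I) = 32 (o(m, I) = 20 + 12 = 32)
o(-45, 1048) - 185707 = 32 - 185707 = -185675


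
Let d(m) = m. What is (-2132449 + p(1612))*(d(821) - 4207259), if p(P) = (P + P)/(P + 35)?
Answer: 8970006272566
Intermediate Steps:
p(P) = 2*P/(35 + P) (p(P) = (2*P)/(35 + P) = 2*P/(35 + P))
(-2132449 + p(1612))*(d(821) - 4207259) = (-2132449 + 2*1612/(35 + 1612))*(821 - 4207259) = (-2132449 + 2*1612/1647)*(-4206438) = (-2132449 + 2*1612*(1/1647))*(-4206438) = (-2132449 + 3224/1647)*(-4206438) = -3512140279/1647*(-4206438) = 8970006272566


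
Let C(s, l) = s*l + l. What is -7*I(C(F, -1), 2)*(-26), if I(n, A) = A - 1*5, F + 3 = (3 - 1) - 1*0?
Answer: -546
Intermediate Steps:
F = -1 (F = -3 + ((3 - 1) - 1*0) = -3 + (2 + 0) = -3 + 2 = -1)
C(s, l) = l + l*s (C(s, l) = l*s + l = l + l*s)
I(n, A) = -5 + A (I(n, A) = A - 5 = -5 + A)
-7*I(C(F, -1), 2)*(-26) = -7*(-5 + 2)*(-26) = -7*(-3)*(-26) = 21*(-26) = -546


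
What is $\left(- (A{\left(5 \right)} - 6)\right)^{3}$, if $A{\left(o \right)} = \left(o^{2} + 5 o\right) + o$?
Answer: $-117649$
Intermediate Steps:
$A{\left(o \right)} = o^{2} + 6 o$
$\left(- (A{\left(5 \right)} - 6)\right)^{3} = \left(- (5 \left(6 + 5\right) - 6)\right)^{3} = \left(- (5 \cdot 11 - 6)\right)^{3} = \left(- (55 - 6)\right)^{3} = \left(\left(-1\right) 49\right)^{3} = \left(-49\right)^{3} = -117649$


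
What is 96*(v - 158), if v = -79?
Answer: -22752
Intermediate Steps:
96*(v - 158) = 96*(-79 - 158) = 96*(-237) = -22752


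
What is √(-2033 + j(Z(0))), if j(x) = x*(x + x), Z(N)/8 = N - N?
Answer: I*√2033 ≈ 45.089*I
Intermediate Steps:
Z(N) = 0 (Z(N) = 8*(N - N) = 8*0 = 0)
j(x) = 2*x² (j(x) = x*(2*x) = 2*x²)
√(-2033 + j(Z(0))) = √(-2033 + 2*0²) = √(-2033 + 2*0) = √(-2033 + 0) = √(-2033) = I*√2033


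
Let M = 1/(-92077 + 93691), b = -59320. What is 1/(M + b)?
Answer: -1614/95742479 ≈ -1.6858e-5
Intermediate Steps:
M = 1/1614 ≈ 0.00061958
1/(M + b) = 1/(1/1614 - 59320) = 1/(-95742479/1614) = -1614/95742479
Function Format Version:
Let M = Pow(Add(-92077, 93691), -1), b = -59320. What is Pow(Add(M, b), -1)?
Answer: Rational(-1614, 95742479) ≈ -1.6858e-5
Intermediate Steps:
M = Rational(1, 1614) (M = Pow(1614, -1) = Rational(1, 1614) ≈ 0.00061958)
Pow(Add(M, b), -1) = Pow(Add(Rational(1, 1614), -59320), -1) = Pow(Rational(-95742479, 1614), -1) = Rational(-1614, 95742479)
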